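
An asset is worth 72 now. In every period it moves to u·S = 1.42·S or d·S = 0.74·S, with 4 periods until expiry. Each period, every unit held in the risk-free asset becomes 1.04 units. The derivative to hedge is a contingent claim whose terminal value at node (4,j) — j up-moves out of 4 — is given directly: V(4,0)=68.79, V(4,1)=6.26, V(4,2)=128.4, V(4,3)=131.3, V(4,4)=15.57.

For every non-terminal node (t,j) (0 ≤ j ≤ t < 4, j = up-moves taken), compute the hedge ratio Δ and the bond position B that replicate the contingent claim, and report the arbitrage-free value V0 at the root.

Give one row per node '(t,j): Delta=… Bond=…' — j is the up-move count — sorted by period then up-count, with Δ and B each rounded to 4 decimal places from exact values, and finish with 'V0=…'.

No-arbitrage ⇒ martingale measure with p* = (R−d)/(u−d) = 0.4412.
At expiry t=4: V(4,0)=68.7900, V(4,1)=6.2600, V(4,2)=128.4000, V(4,3)=131.3000, V(4,4)=15.5700
(3,0): S=29.1761. Δ = (V_up−V_dn)/(S_up−S_dn) = (6.2600−68.7900)/(41.4301−21.5903) = -3.1518. V = [p*·6.2600 + (1−p*)·68.7900]/1.04 = 39.6185. B = V − Δ·S = 131.5744.
(3,1): S=55.9866. Δ = (V_up−V_dn)/(S_up−S_dn) = (128.4000−6.2600)/(79.5010−41.4301) = 3.2082. V = [p*·128.4000 + (1−p*)·6.2600]/1.04 = 57.8320. B = V − Δ·S = -121.7856.
(3,2): S=107.4338. Δ = (V_up−V_dn)/(S_up−S_dn) = (131.3000−128.4000)/(152.5560−79.5010) = 0.0397. V = [p*·131.3000 + (1−p*)·128.4000]/1.04 = 124.6917. B = V − Δ·S = 120.4270.
(3,3): S=206.1567. Δ = (V_up−V_dn)/(S_up−S_dn) = (15.5700−131.3000)/(292.7426−152.5560) = -0.8255. V = [p*·15.5700 + (1−p*)·131.3000]/1.04 = 77.1564. B = V − Δ·S = 247.3476.
(2,0): S=39.4272. Δ = (V_up−V_dn)/(S_up−S_dn) = (57.8320−39.6185)/(55.9866−29.1761) = 0.6793. V = [p*·57.8320 + (1−p*)·39.6185]/1.04 = 45.8210. B = V − Δ·S = 19.0364.
(2,1): S=75.6576. Δ = (V_up−V_dn)/(S_up−S_dn) = (124.6917−57.8320)/(107.4338−55.9866) = 1.2996. V = [p*·124.6917 + (1−p*)·57.8320]/1.04 = 83.9701. B = V − Δ·S = -14.3530.
(2,2): S=145.1808. Δ = (V_up−V_dn)/(S_up−S_dn) = (77.1564−124.6917)/(206.1567−107.4338) = -0.4815. V = [p*·77.1564 + (1−p*)·124.6917]/1.04 = 99.7310. B = V − Δ·S = 169.6360.
(1,0): S=53.2800. Δ = (V_up−V_dn)/(S_up−S_dn) = (83.9701−45.8210)/(75.6576−39.4272) = 1.0530. V = [p*·83.9701 + (1−p*)·45.8210]/1.04 = 60.2418. B = V − Δ·S = 4.1402.
(1,1): S=102.2400. Δ = (V_up−V_dn)/(S_up−S_dn) = (99.7310−83.9701)/(145.1808−75.6576) = 0.2267. V = [p*·99.7310 + (1−p*)·83.9701]/1.04 = 87.4264. B = V − Δ·S = 64.2487.
(0,0): S=72.0000. Δ = (V_up−V_dn)/(S_up−S_dn) = (87.4264−60.2418)/(102.2400−53.2800) = 0.5552. V = [p*·87.4264 + (1−p*)·60.2418]/1.04 = 69.4568. B = V − Δ·S = 29.4795.
The time-0 hedge costs 69.4568, which is the no-arbitrage price.

(0,0): Delta=0.5552 Bond=29.4795
(1,0): Delta=1.0530 Bond=4.1402
(1,1): Delta=0.2267 Bond=64.2487
(2,0): Delta=0.6793 Bond=19.0364
(2,1): Delta=1.2996 Bond=-14.3530
(2,2): Delta=-0.4815 Bond=169.6360
(3,0): Delta=-3.1518 Bond=131.5744
(3,1): Delta=3.2082 Bond=-121.7856
(3,2): Delta=0.0397 Bond=120.4270
(3,3): Delta=-0.8255 Bond=247.3476
V0=69.4568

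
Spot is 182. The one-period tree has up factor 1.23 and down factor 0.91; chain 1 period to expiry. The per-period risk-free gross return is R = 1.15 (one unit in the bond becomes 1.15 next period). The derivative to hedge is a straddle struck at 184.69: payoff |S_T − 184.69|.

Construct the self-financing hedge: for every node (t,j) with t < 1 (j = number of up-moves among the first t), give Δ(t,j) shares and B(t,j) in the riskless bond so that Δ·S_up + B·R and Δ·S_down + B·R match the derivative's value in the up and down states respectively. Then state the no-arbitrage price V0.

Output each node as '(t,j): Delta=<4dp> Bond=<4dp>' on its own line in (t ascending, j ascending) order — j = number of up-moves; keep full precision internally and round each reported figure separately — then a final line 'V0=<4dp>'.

No-arbitrage ⇒ martingale measure with p* = (R−d)/(u−d) = 0.7500.
At expiry t=1: V(1,0)=19.0700, V(1,1)=39.1700
  t=0,j=0: stock 182.0000 → up 223.8600 (V=39.1700), down 165.6200 (V=19.0700). Price 29.6913; hedge Δ=0.3451, bond B=-33.1212.
Each (Δ,B) replicates both successor values, so the strategy is self-financing and V0 is arbitrage-free.

(0,0): Delta=0.3451 Bond=-33.1212
V0=29.6913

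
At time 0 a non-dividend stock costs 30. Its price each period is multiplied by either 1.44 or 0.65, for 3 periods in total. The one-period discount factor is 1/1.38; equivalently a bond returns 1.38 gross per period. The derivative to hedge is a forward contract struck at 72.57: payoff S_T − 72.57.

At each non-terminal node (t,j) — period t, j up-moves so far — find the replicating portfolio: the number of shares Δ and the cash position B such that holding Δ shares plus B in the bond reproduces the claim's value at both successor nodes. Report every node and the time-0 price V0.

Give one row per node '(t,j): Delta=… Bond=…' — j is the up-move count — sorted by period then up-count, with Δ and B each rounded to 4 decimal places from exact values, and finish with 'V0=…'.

No-arbitrage ⇒ martingale measure with p* = (R−d)/(u−d) = 0.9241.
At expiry t=3: V(3,0)=-64.3312, V(3,1)=-54.3180, V(3,2)=-32.1348, V(3,3)=17.0095
Node (2,0) S=12.6750: V=(p*·-54.3180+(1−p*)·-64.3312)/1.38=-39.9120; Δ=(-54.3180−-64.3312)/(18.2520−8.2388)=1.0000; B=V−Δ·S=-52.5870
Node (2,1) S=28.0800: V=(p*·-32.1348+(1−p*)·-54.3180)/1.38=-24.5070; Δ=(-32.1348−-54.3180)/(40.4352−18.2520)=1.0000; B=V−Δ·S=-52.5870
Node (2,2) S=62.2080: V=(p*·17.0095+(1−p*)·-32.1348)/1.38=9.6210; Δ=(17.0095−-32.1348)/(89.5795−40.4352)=1.0000; B=V−Δ·S=-52.5870
Node (1,0) S=19.5000: V=(p*·-24.5070+(1−p*)·-39.9120)/1.38=-18.6065; Δ=(-24.5070−-39.9120)/(28.0800−12.6750)=1.0000; B=V−Δ·S=-38.1065
Node (1,1) S=43.2000: V=(p*·9.6210+(1−p*)·-24.5070)/1.38=5.0935; Δ=(9.6210−-24.5070)/(62.2080−28.0800)=1.0000; B=V−Δ·S=-38.1065
Node (0,0) S=30.0000: V=(p*·5.0935+(1−p*)·-18.6065)/1.38=2.3866; Δ=(5.0935−-18.6065)/(43.2000−19.5000)=1.0000; B=V−Δ·S=-27.6134
The time-0 hedge costs 2.3866, which is the no-arbitrage price.

(0,0): Delta=1.0000 Bond=-27.6134
(1,0): Delta=1.0000 Bond=-38.1065
(1,1): Delta=1.0000 Bond=-38.1065
(2,0): Delta=1.0000 Bond=-52.5870
(2,1): Delta=1.0000 Bond=-52.5870
(2,2): Delta=1.0000 Bond=-52.5870
V0=2.3866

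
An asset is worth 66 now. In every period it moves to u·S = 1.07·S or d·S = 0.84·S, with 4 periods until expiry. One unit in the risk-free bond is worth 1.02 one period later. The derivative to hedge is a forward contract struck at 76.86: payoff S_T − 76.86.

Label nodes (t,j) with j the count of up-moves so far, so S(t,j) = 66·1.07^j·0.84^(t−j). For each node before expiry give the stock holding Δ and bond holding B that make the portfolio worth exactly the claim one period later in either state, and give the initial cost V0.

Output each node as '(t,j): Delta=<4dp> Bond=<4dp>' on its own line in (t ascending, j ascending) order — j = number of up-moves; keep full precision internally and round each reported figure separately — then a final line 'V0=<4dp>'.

Since d<R<u, set p* = (R−d)/(u−d) = 0.7826; price each node as the discounted p*-expectation of its children.
Payoff layer (t=4): V(4,0)=-44.0005, V(4,1)=-35.0032, V(4,2)=-23.5425, V(4,3)=-8.9436, V(4,4)=9.6525
  t=3,j=0: stock 39.1185 → up 41.8568 (V=-35.0032), down 32.8595 (V=-44.0005). Price -36.2345; hedge Δ=1.0000, bond B=-75.3529.
  t=3,j=1: stock 49.8295 → up 53.3175 (V=-23.5425), down 41.8568 (V=-35.0032). Price -25.5235; hedge Δ=1.0000, bond B=-75.3529.
  t=3,j=2: stock 63.4733 → up 67.9164 (V=-8.9436), down 53.3175 (V=-23.5425). Price -11.8797; hedge Δ=1.0000, bond B=-75.3529.
  t=3,j=3: stock 80.8528 → up 86.5125 (V=9.6525), down 67.9164 (V=-8.9436). Price 5.4999; hedge Δ=1.0000, bond B=-75.3529.
  t=2,j=0: stock 46.5696 → up 49.8295 (V=-25.5235), down 39.1185 (V=-36.2345). Price -27.3058; hedge Δ=1.0000, bond B=-73.8754.
  t=2,j=1: stock 59.3208 → up 63.4733 (V=-11.8797), down 49.8295 (V=-25.5235). Price -14.5546; hedge Δ=1.0000, bond B=-73.8754.
  t=2,j=2: stock 75.5634 → up 80.8528 (V=5.4999), down 63.4733 (V=-11.8797). Price 1.6880; hedge Δ=1.0000, bond B=-73.8754.
  t=1,j=0: stock 55.4400 → up 59.3208 (V=-14.5546), down 46.5696 (V=-27.3058). Price -16.9869; hedge Δ=1.0000, bond B=-72.4269.
  t=1,j=1: stock 70.6200 → up 75.5634 (V=1.6880), down 59.3208 (V=-14.5546). Price -1.8069; hedge Δ=1.0000, bond B=-72.4269.
  t=0,j=0: stock 66.0000 → up 70.6200 (V=-1.8069), down 55.4400 (V=-16.9869). Price -5.0068; hedge Δ=1.0000, bond B=-71.0068.
Root portfolio cost Δ·66+B reproduces V0=-5.0068.

(0,0): Delta=1.0000 Bond=-71.0068
(1,0): Delta=1.0000 Bond=-72.4269
(1,1): Delta=1.0000 Bond=-72.4269
(2,0): Delta=1.0000 Bond=-73.8754
(2,1): Delta=1.0000 Bond=-73.8754
(2,2): Delta=1.0000 Bond=-73.8754
(3,0): Delta=1.0000 Bond=-75.3529
(3,1): Delta=1.0000 Bond=-75.3529
(3,2): Delta=1.0000 Bond=-75.3529
(3,3): Delta=1.0000 Bond=-75.3529
V0=-5.0068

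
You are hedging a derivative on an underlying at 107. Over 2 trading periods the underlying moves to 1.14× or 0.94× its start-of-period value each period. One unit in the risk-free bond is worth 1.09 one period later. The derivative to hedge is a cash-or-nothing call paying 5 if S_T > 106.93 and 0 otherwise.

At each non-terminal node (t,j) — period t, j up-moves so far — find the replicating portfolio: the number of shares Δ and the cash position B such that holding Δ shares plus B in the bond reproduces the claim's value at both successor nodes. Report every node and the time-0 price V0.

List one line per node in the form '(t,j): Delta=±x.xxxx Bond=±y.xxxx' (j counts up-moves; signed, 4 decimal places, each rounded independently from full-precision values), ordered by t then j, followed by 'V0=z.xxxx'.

(0,0): Delta=0.0536 Bond=-1.7886
(1,0): Delta=0.2486 Bond=-21.5596
(1,1): Delta=0.0000 Bond=4.5872
V0=3.9454

Risk-neutral probability p* = (R−d)/(u−d) = (1.09−0.94)/(1.14−0.94) = 0.7500.
Terminal values V(2,·): V(2,0)=0.0000, V(2,1)=5.0000, V(2,2)=5.0000
  t=1,j=0: stock 100.5800 → up 114.6612 (V=5.0000), down 94.5452 (V=0.0000). Price 3.4404; hedge Δ=0.2486, bond B=-21.5596.
  t=1,j=1: stock 121.9800 → up 139.0572 (V=5.0000), down 114.6612 (V=5.0000). Price 4.5872; hedge Δ=0.0000, bond B=4.5872.
  t=0,j=0: stock 107.0000 → up 121.9800 (V=4.5872), down 100.5800 (V=3.4404). Price 3.9454; hedge Δ=0.0536, bond B=-1.7886.
The time-0 hedge costs 3.9454, which is the no-arbitrage price.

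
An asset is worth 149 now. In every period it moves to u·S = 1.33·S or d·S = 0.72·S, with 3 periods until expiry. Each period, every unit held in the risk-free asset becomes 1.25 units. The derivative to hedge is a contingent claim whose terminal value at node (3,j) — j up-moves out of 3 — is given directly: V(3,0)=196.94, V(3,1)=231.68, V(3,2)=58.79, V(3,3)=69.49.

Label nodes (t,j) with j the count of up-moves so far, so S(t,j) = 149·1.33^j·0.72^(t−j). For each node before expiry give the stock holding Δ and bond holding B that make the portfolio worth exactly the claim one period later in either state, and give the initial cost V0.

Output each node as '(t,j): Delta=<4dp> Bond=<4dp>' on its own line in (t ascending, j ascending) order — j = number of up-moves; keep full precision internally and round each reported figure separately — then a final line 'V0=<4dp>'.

(0,0): Delta=-0.2164 Bond=70.0588
(1,0): Delta=-1.7807 Bond=255.3922
(1,1): Delta=-0.0885 Bond=62.2424
(2,0): Delta=0.7373 Bond=124.7483
(2,1): Delta=-1.9864 Bond=348.5975
(2,2): Delta=0.0666 Bond=36.9284
V0=37.8218

The replicating-portfolio and risk-neutral prices coincide; use p* = (1.25−0.72)/(1.33−0.72) = 0.8689 for the latter.
Payoff layer (t=3): V(3,0)=196.9400, V(3,1)=231.6800, V(3,2)=58.7900, V(3,3)=69.4900
Node (2,0) S=77.2416: V=(p*·231.6800+(1−p*)·196.9400)/1.25=181.6991; Δ=(231.6800−196.9400)/(102.7313−55.6140)=0.7373; B=V−Δ·S=124.7483
Node (2,1) S=142.6824: V=(p*·58.7900+(1−p*)·231.6800)/1.25=65.1713; Δ=(58.7900−231.6800)/(189.7676−102.7313)=-1.9864; B=V−Δ·S=348.5975
Node (2,2) S=263.5661: V=(p*·69.4900+(1−p*)·58.7900)/1.25=54.4694; Δ=(69.4900−58.7900)/(350.5429−189.7676)=0.0666; B=V−Δ·S=36.9284
Node (1,0) S=107.2800: V=(p*·65.1713+(1−p*)·181.6991)/1.25=64.3629; Δ=(65.1713−181.6991)/(142.6824−77.2416)=-1.7807; B=V−Δ·S=255.3922
Node (1,1) S=198.1700: V=(p*·54.4694+(1−p*)·65.1713)/1.25=44.6983; Δ=(54.4694−65.1713)/(263.5661−142.6824)=-0.0885; B=V−Δ·S=62.2424
Node (0,0) S=149.0000: V=(p*·44.6983+(1−p*)·64.3629)/1.25=37.8218; Δ=(44.6983−64.3629)/(198.1700−107.2800)=-0.2164; B=V−Δ·S=70.0588
Each (Δ,B) replicates both successor values, so the strategy is self-financing and V0 is arbitrage-free.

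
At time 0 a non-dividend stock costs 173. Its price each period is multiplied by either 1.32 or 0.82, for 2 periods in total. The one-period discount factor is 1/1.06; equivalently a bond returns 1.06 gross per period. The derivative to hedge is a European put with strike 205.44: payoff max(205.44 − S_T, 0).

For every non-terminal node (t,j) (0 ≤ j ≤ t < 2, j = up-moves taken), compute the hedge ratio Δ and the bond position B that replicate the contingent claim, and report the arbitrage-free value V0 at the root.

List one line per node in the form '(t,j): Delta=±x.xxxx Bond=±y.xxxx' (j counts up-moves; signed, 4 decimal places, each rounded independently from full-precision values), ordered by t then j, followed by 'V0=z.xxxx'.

The replicating-portfolio and risk-neutral prices coincide; use p* = (1.06−0.82)/(1.32−0.82) = 0.4800 for the latter.
Terminal payoffs: V(2,0)=89.1148, V(2,1)=18.1848, V(2,2)=0.0000
  t=1,j=0: stock 141.8600 → up 187.2552 (V=18.1848), down 116.3252 (V=89.1148). Price 51.9513; hedge Δ=-1.0000, bond B=193.8113.
  t=1,j=1: stock 228.3600 → up 301.4352 (V=0.0000), down 187.2552 (V=18.1848). Price 8.9208; hedge Δ=-0.1593, bond B=45.2904.
  t=0,j=0: stock 173.0000 → up 228.3600 (V=8.9208), down 141.8600 (V=51.9513). Price 29.5252; hedge Δ=-0.4975, bond B=115.5861.
The time-0 hedge costs 29.5252, which is the no-arbitrage price.

(0,0): Delta=-0.4975 Bond=115.5861
(1,0): Delta=-1.0000 Bond=193.8113
(1,1): Delta=-0.1593 Bond=45.2904
V0=29.5252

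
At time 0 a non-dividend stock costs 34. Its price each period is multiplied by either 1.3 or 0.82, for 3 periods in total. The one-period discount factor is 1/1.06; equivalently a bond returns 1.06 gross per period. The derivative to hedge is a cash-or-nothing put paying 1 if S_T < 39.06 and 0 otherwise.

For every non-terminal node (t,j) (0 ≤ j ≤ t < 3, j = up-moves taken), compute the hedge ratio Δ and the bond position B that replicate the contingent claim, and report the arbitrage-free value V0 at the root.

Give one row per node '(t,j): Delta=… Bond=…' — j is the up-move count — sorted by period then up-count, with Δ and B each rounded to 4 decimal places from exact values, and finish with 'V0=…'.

(0,0): Delta=-0.0273 Bond=1.3469
(1,0): Delta=-0.0352 Bond=1.6502
(1,1): Delta=-0.0222 Bond=1.2052
(2,0): Delta=0.0000 Bond=0.9434
(2,1): Delta=-0.0575 Bond=2.5550
(2,2): Delta=0.0000 Bond=0.0000
V0=0.4198

No-arbitrage ⇒ martingale measure with p* = (R−d)/(u−d) = 0.5000.
Payoff layer (t=3): V(3,0)=1.0000, V(3,1)=1.0000, V(3,2)=0.0000, V(3,3)=0.0000
(2,0): S=22.8616. Δ = (V_up−V_dn)/(S_up−S_dn) = (1.0000−1.0000)/(29.7201−18.7465) = 0.0000. V = [p*·1.0000 + (1−p*)·1.0000]/1.06 = 0.9434. B = V − Δ·S = 0.9434.
(2,1): S=36.2440. Δ = (V_up−V_dn)/(S_up−S_dn) = (0.0000−1.0000)/(47.1172−29.7201) = -0.0575. V = [p*·0.0000 + (1−p*)·1.0000]/1.06 = 0.4717. B = V − Δ·S = 2.5550.
(2,2): S=57.4600. Δ = (V_up−V_dn)/(S_up−S_dn) = (0.0000−0.0000)/(74.6980−47.1172) = 0.0000. V = [p*·0.0000 + (1−p*)·0.0000]/1.06 = 0.0000. B = V − Δ·S = 0.0000.
(1,0): S=27.8800. Δ = (V_up−V_dn)/(S_up−S_dn) = (0.4717−0.9434)/(36.2440−22.8616) = -0.0352. V = [p*·0.4717 + (1−p*)·0.9434]/1.06 = 0.6675. B = V − Δ·S = 1.6502.
(1,1): S=44.2000. Δ = (V_up−V_dn)/(S_up−S_dn) = (0.0000−0.4717)/(57.4600−36.2440) = -0.0222. V = [p*·0.0000 + (1−p*)·0.4717]/1.06 = 0.2225. B = V − Δ·S = 1.2052.
(0,0): S=34.0000. Δ = (V_up−V_dn)/(S_up−S_dn) = (0.2225−0.6675)/(44.2000−27.8800) = -0.0273. V = [p*·0.2225 + (1−p*)·0.6675]/1.06 = 0.4198. B = V − Δ·S = 1.3469.
Each (Δ,B) replicates both successor values, so the strategy is self-financing and V0 is arbitrage-free.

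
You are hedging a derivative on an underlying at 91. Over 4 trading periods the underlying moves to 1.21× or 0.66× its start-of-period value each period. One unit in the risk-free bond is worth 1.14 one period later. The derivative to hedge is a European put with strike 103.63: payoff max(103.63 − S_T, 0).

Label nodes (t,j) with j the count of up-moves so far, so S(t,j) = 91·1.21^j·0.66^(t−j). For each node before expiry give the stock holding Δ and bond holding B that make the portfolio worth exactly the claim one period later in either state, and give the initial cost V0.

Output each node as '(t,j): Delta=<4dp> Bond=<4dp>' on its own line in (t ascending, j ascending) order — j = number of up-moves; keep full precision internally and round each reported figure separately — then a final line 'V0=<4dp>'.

(0,0): Delta=-0.1943 Bond=19.9998
(1,0): Delta=-0.9509 Bond=68.2385
(1,1): Delta=-0.1341 Bond=16.1733
(2,0): Delta=-1.0000 Bond=79.7399
(2,1): Delta=-0.9469 Bond=77.5078
(2,2): Delta=-0.0695 Bond=9.8232
(3,0): Delta=-1.0000 Bond=90.9035
(3,1): Delta=-1.0000 Bond=90.9035
(3,2): Delta=-0.9427 Bond=87.9878
(3,3): Delta=0.0000 Bond=0.0000
V0=2.3184

Under the risk-neutral measure, an up-move has probability p* = (R−d)/(u−d) = 0.8727 and values discount at R = 1.14.
Payoff layer (t=4): V(4,0)=86.3630, V(4,1)=71.9738, V(4,2)=45.5937, V(4,3)=0.0000, V(4,4)=0.0000
  t=3,j=0: stock 26.1621 → up 31.6562 (V=71.9738), down 17.2670 (V=86.3630). Price 64.7414; hedge Δ=-1.0000, bond B=90.9035.
  t=3,j=1: stock 47.9639 → up 58.0363 (V=45.5937), down 31.6562 (V=71.9738). Price 42.9396; hedge Δ=-1.0000, bond B=90.9035.
  t=3,j=2: stock 87.9338 → up 106.4000 (V=0.0000), down 58.0363 (V=45.5937). Price 5.0902; hedge Δ=-0.9427, bond B=87.9878.
  t=3,j=3: stock 161.2121 → up 195.0666 (V=0.0000), down 106.4000 (V=0.0000). Price 0.0000; hedge Δ=0.0000, bond B=0.0000.
  t=2,j=0: stock 39.6396 → up 47.9639 (V=42.9396), down 26.1621 (V=64.7414). Price 40.1003; hedge Δ=-1.0000, bond B=79.7399.
  t=2,j=1: stock 72.6726 → up 87.9338 (V=5.0902), down 47.9639 (V=42.9396). Price 8.6907; hedge Δ=-0.9469, bond B=77.5078.
  t=2,j=2: stock 133.2331 → up 161.2121 (V=0.0000), down 87.9338 (V=5.0902). Price 0.5683; hedge Δ=-0.0695, bond B=9.8232.
  t=1,j=0: stock 60.0600 → up 72.6726 (V=8.6907), down 39.6396 (V=40.1003). Price 11.1301; hedge Δ=-0.9509, bond B=68.2385.
  t=1,j=1: stock 110.1100 → up 133.2331 (V=0.5683), down 72.6726 (V=8.6907). Price 1.4053; hedge Δ=-0.1341, bond B=16.1733.
  t=0,j=0: stock 91.0000 → up 110.1100 (V=1.4053), down 60.0600 (V=11.1301). Price 2.3184; hedge Δ=-0.1943, bond B=19.9998.
Check: Δ(0,0)·S0 + B(0,0) = 2.3184 = V0.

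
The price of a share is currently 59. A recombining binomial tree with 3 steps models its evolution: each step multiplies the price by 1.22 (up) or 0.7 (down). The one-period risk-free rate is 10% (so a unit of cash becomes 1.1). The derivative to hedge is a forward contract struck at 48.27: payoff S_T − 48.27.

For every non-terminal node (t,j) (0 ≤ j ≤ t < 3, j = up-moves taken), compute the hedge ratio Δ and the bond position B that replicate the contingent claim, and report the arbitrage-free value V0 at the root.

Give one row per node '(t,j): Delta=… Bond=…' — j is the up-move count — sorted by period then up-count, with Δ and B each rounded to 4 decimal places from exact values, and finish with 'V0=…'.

The replicating-portfolio and risk-neutral prices coincide; use p* = (1.1−0.7)/(1.22−0.7) = 0.7692 for the latter.
Terminal values V(3,·): V(3,0)=-28.0330, V(3,1)=-12.9998, V(3,2)=13.2009, V(3,3)=58.8650
Node (2,0) S=28.9100: V=(p*·-12.9998+(1−p*)·-28.0330)/1.1=-14.9718; Δ=(-12.9998−-28.0330)/(35.2702−20.2370)=1.0000; B=V−Δ·S=-43.8818
Node (2,1) S=50.3860: V=(p*·13.2009+(1−p*)·-12.9998)/1.1=6.5042; Δ=(13.2009−-12.9998)/(61.4709−35.2702)=1.0000; B=V−Δ·S=-43.8818
Node (2,2) S=87.8156: V=(p*·58.8650+(1−p*)·13.2009)/1.1=43.9338; Δ=(58.8650−13.2009)/(107.1350−61.4709)=1.0000; B=V−Δ·S=-43.8818
Node (1,0) S=41.3000: V=(p*·6.5042+(1−p*)·-14.9718)/1.1=1.4074; Δ=(6.5042−-14.9718)/(50.3860−28.9100)=1.0000; B=V−Δ·S=-39.8926
Node (1,1) S=71.9800: V=(p*·43.9338+(1−p*)·6.5042)/1.1=32.0874; Δ=(43.9338−6.5042)/(87.8156−50.3860)=1.0000; B=V−Δ·S=-39.8926
Node (0,0) S=59.0000: V=(p*·32.0874+(1−p*)·1.4074)/1.1=22.7340; Δ=(32.0874−1.4074)/(71.9800−41.3000)=1.0000; B=V−Δ·S=-36.2660
The time-0 hedge costs 22.7340, which is the no-arbitrage price.

(0,0): Delta=1.0000 Bond=-36.2660
(1,0): Delta=1.0000 Bond=-39.8926
(1,1): Delta=1.0000 Bond=-39.8926
(2,0): Delta=1.0000 Bond=-43.8818
(2,1): Delta=1.0000 Bond=-43.8818
(2,2): Delta=1.0000 Bond=-43.8818
V0=22.7340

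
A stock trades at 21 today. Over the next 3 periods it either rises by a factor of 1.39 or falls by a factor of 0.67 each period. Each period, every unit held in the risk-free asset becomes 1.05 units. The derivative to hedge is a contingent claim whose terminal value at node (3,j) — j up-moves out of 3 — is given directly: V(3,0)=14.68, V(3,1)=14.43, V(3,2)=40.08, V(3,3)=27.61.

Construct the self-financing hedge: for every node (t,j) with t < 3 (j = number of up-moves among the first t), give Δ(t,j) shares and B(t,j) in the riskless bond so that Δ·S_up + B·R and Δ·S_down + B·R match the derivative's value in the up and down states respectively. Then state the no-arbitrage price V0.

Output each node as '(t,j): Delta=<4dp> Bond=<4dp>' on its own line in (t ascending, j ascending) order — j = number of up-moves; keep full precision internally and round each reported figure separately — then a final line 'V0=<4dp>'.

Since d<R<u, set p* = (R−d)/(u−d) = 0.5278; price each node as the discounted p*-expectation of its children.
Terminal values V(3,·): V(3,0)=14.6800, V(3,1)=14.4300, V(3,2)=40.0800, V(3,3)=27.6100
  t=2,j=0: stock 9.4269 → up 13.1034 (V=14.4300), down 6.3160 (V=14.6800). Price 13.8553; hedge Δ=-0.0368, bond B=14.2025.
  t=2,j=1: stock 19.5573 → up 27.1846 (V=40.0800), down 13.1034 (V=14.4300). Price 26.6357; hedge Δ=1.8216, bond B=-8.9893.
  t=2,j=2: stock 40.5741 → up 56.3980 (V=27.6100), down 27.1846 (V=40.0800). Price 31.9034; hedge Δ=-0.4269, bond B=49.2229.
  t=1,j=0: stock 14.0700 → up 19.5573 (V=26.6357), down 9.4269 (V=13.8553). Price 19.6195; hedge Δ=1.2616, bond B=1.8689.
  t=1,j=1: stock 29.1900 → up 40.5741 (V=31.9034), down 19.5573 (V=26.6357). Price 28.0151; hedge Δ=0.2506, bond B=20.6989.
  t=0,j=0: stock 21.0000 → up 29.1900 (V=28.0151), down 14.0700 (V=19.6195). Price 22.9053; hedge Δ=0.5553, bond B=11.2447.
Check: Δ(0,0)·S0 + B(0,0) = 22.9053 = V0.

(0,0): Delta=0.5553 Bond=11.2447
(1,0): Delta=1.2616 Bond=1.8689
(1,1): Delta=0.2506 Bond=20.6989
(2,0): Delta=-0.0368 Bond=14.2025
(2,1): Delta=1.8216 Bond=-8.9893
(2,2): Delta=-0.4269 Bond=49.2229
V0=22.9053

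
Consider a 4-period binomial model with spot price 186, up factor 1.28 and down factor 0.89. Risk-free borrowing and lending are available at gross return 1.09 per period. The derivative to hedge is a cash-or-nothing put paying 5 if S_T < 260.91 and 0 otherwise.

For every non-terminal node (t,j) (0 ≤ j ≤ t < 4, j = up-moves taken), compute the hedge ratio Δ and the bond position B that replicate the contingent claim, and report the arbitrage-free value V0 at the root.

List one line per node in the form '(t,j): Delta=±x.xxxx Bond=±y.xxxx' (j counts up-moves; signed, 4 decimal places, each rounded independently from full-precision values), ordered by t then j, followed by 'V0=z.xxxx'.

(0,0): Delta=-0.0205 Bond=6.1713
(1,0): Delta=-0.0171 Bond=6.1780
(1,1): Delta=-0.0226 Bond=7.2481
(2,0): Delta=0.0000 Bond=4.2084
(2,1): Delta=-0.0285 Bond=9.1334
(2,2): Delta=-0.0188 Bond=6.7290
(3,0): Delta=0.0000 Bond=4.5872
(3,1): Delta=0.0000 Bond=4.5872
(3,2): Delta=-0.0473 Bond=15.0553
(3,3): Delta=0.0000 Bond=0.0000
V0=2.3662

The replicating-portfolio and risk-neutral prices coincide; use p* = (1.09−0.89)/(1.28−0.89) = 0.5128 for the latter.
Payoff layer (t=4): V(4,0)=5.0000, V(4,1)=5.0000, V(4,2)=5.0000, V(4,3)=0.0000, V(4,4)=0.0000
  t=3,j=0: stock 131.1242 → up 167.8390 (V=5.0000), down 116.7006 (V=5.0000). Price 4.5872; hedge Δ=0.0000, bond B=4.5872.
  t=3,j=1: stock 188.5832 → up 241.3865 (V=5.0000), down 167.8390 (V=5.0000). Price 4.5872; hedge Δ=0.0000, bond B=4.5872.
  t=3,j=2: stock 271.2207 → up 347.1625 (V=0.0000), down 241.3865 (V=5.0000). Price 2.2348; hedge Δ=-0.0473, bond B=15.0553.
  t=3,j=3: stock 390.0703 → up 499.2899 (V=0.0000), down 347.1625 (V=0.0000). Price 0.0000; hedge Δ=0.0000, bond B=0.0000.
  t=2,j=0: stock 147.3306 → up 188.5832 (V=4.5872), down 131.1242 (V=4.5872). Price 4.2084; hedge Δ=0.0000, bond B=4.2084.
  t=2,j=1: stock 211.8912 → up 271.2207 (V=2.2348), down 188.5832 (V=4.5872). Price 3.1017; hedge Δ=-0.0285, bond B=9.1334.
  t=2,j=2: stock 304.7424 → up 390.0703 (V=0.0000), down 271.2207 (V=2.2348). Price 0.9988; hedge Δ=-0.0188, bond B=6.7290.
  t=1,j=0: stock 165.5400 → up 211.8912 (V=3.1017), down 147.3306 (V=4.2084). Price 3.3402; hedge Δ=-0.0171, bond B=6.1780.
  t=1,j=1: stock 238.0800 → up 304.7424 (V=0.9988), down 211.8912 (V=3.1017). Price 1.8562; hedge Δ=-0.0226, bond B=7.2481.
  t=0,j=0: stock 186.0000 → up 238.0800 (V=1.8562), down 165.5400 (V=3.3402). Price 2.3662; hedge Δ=-0.0205, bond B=6.1713.
Check: Δ(0,0)·S0 + B(0,0) = 2.3662 = V0.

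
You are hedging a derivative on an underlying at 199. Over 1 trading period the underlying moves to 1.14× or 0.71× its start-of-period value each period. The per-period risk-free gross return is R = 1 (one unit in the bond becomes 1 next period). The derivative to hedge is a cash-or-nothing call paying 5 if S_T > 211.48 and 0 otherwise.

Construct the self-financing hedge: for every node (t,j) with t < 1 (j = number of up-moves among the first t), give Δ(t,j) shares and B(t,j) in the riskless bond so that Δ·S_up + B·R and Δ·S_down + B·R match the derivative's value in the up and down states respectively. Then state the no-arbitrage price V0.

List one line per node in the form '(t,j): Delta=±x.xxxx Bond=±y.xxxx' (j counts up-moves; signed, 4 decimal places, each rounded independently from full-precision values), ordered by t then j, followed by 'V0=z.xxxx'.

Risk-neutral probability p* = (R−d)/(u−d) = (1−0.71)/(1.14−0.71) = 0.6744.
Terminal values V(1,·): V(1,0)=0.0000, V(1,1)=5.0000
(0,0): S=199.0000. Δ = (V_up−V_dn)/(S_up−S_dn) = (5.0000−0.0000)/(226.8600−141.2900) = 0.0584. V = [p*·5.0000 + (1−p*)·0.0000]/1 = 3.3721. B = V − Δ·S = -8.2558.
Root portfolio cost Δ·199+B reproduces V0=3.3721.

(0,0): Delta=0.0584 Bond=-8.2558
V0=3.3721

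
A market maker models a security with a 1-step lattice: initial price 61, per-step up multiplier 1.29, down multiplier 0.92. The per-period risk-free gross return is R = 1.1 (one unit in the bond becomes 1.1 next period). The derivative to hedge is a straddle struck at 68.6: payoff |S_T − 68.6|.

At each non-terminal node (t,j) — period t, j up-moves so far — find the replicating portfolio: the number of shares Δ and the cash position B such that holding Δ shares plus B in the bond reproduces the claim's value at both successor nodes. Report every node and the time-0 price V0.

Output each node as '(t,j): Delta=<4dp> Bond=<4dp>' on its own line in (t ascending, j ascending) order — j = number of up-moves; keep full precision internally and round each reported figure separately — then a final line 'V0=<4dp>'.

(0,0): Delta=-0.1059 Bond=16.7479
V0=10.2885

The replicating-portfolio and risk-neutral prices coincide; use p* = (1.1−0.92)/(1.29−0.92) = 0.4865 for the latter.
At expiry t=1: V(1,0)=12.4800, V(1,1)=10.0900
(0,0): S=61.0000. Δ = (V_up−V_dn)/(S_up−S_dn) = (10.0900−12.4800)/(78.6900−56.1200) = -0.1059. V = [p*·10.0900 + (1−p*)·12.4800]/1.1 = 10.2885. B = V − Δ·S = 16.7479.
The time-0 hedge costs 10.2885, which is the no-arbitrage price.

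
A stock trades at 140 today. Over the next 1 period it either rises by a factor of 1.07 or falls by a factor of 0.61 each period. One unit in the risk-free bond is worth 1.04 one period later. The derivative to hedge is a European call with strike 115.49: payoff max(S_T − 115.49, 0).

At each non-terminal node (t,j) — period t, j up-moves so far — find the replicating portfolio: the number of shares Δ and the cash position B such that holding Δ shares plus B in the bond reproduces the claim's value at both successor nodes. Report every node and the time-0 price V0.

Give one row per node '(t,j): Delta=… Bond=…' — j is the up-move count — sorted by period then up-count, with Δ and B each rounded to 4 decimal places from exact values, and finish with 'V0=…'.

(0,0): Delta=0.5328 Bond=-43.7481
V0=30.8388

Risk-neutral probability p* = (R−d)/(u−d) = (1.04−0.61)/(1.07−0.61) = 0.9348.
Terminal payoffs: V(1,0)=0.0000, V(1,1)=34.3100
Node (0,0) S=140.0000: V=(p*·34.3100+(1−p*)·0.0000)/1.04=30.8388; Δ=(34.3100−0.0000)/(149.8000−85.4000)=0.5328; B=V−Δ·S=-43.7481
The time-0 hedge costs 30.8388, which is the no-arbitrage price.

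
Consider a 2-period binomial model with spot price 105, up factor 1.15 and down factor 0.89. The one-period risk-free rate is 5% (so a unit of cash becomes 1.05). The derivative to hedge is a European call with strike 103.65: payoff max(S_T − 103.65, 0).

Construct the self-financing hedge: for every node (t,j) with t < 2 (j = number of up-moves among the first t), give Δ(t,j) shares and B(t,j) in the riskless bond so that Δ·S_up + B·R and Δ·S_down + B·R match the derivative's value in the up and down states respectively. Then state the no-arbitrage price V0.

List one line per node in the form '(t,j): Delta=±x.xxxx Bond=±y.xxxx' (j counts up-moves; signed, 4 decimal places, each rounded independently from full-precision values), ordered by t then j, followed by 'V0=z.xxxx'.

(0,0): Delta=0.7252 Bond=-62.4133
(1,0): Delta=0.1571 Bond=-12.4453
(1,1): Delta=1.0000 Bond=-98.7143
V0=13.7343

Under the risk-neutral measure, an up-move has probability p* = (R−d)/(u−d) = 0.6154 and values discount at R = 1.05.
At expiry t=2: V(2,0)=0.0000, V(2,1)=3.8175, V(2,2)=35.2125
Node (1,0) S=93.4500: V=(p*·3.8175+(1−p*)·0.0000)/1.05=2.2374; Δ=(3.8175−0.0000)/(107.4675−83.1705)=0.1571; B=V−Δ·S=-12.4453
Node (1,1) S=120.7500: V=(p*·35.2125+(1−p*)·3.8175)/1.05=22.0357; Δ=(35.2125−3.8175)/(138.8625−107.4675)=1.0000; B=V−Δ·S=-98.7143
Node (0,0) S=105.0000: V=(p*·22.0357+(1−p*)·2.2374)/1.05=13.7343; Δ=(22.0357−2.2374)/(120.7500−93.4500)=0.7252; B=V−Δ·S=-62.4133
Root portfolio cost Δ·105+B reproduces V0=13.7343.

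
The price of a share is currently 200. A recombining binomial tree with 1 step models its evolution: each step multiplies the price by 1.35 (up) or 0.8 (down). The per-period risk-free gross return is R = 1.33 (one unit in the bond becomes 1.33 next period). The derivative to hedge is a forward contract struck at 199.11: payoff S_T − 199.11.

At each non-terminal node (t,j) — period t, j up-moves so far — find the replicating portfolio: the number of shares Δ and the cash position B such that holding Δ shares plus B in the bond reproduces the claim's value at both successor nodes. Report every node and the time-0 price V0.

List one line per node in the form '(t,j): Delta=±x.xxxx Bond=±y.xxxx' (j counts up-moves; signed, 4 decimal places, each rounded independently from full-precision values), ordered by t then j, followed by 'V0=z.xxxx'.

(0,0): Delta=1.0000 Bond=-149.7068
V0=50.2932

No-arbitrage ⇒ martingale measure with p* = (R−d)/(u−d) = 0.9636.
Payoff layer (t=1): V(1,0)=-39.1100, V(1,1)=70.8900
Node (0,0) S=200.0000: V=(p*·70.8900+(1−p*)·-39.1100)/1.33=50.2932; Δ=(70.8900−-39.1100)/(270.0000−160.0000)=1.0000; B=V−Δ·S=-149.7068
Self-financing check: at every node Δ·S+B equals the discounted successor values.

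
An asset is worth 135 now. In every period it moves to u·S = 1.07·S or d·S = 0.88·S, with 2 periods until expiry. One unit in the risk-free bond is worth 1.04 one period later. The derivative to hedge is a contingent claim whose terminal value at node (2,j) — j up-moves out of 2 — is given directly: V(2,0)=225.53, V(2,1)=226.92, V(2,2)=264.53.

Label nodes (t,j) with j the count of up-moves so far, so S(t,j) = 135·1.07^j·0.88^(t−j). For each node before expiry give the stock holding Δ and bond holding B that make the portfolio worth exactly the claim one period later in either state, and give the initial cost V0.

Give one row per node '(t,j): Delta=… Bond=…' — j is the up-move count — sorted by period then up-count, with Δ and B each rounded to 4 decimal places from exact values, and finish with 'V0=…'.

No-arbitrage ⇒ martingale measure with p* = (R−d)/(u−d) = 0.8421.
Terminal payoffs: V(2,0)=225.5300, V(2,1)=226.9200, V(2,2)=264.5300
  t=1,j=0: stock 118.8000 → up 127.1160 (V=226.9200), down 104.5440 (V=225.5300). Price 217.9813; hedge Δ=0.0616, bond B=210.6655.
  t=1,j=1: stock 144.4500 → up 154.5615 (V=264.5300), down 127.1160 (V=226.9200). Price 248.6457; hedge Δ=1.3704, bond B=50.6984.
  t=0,j=0: stock 135.0000 → up 144.4500 (V=248.6457), down 118.8000 (V=217.9813). Price 234.4269; hedge Δ=1.1955, bond B=73.0349.
Each (Δ,B) replicates both successor values, so the strategy is self-financing and V0 is arbitrage-free.

(0,0): Delta=1.1955 Bond=73.0349
(1,0): Delta=0.0616 Bond=210.6655
(1,1): Delta=1.3704 Bond=50.6984
V0=234.4269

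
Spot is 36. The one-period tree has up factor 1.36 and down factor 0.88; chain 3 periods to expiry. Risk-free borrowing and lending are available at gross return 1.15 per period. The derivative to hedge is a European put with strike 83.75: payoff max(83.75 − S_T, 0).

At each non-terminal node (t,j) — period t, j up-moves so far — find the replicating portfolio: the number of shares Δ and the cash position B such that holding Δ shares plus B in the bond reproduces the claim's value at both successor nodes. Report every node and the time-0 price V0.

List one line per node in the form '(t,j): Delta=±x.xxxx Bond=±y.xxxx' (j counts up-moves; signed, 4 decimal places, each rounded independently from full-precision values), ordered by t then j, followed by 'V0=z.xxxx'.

(0,0): Delta=-0.9058 Bond=52.4709
(1,0): Delta=-1.0000 Bond=63.3270
(1,1): Delta=-0.8583 Bond=58.0196
(2,0): Delta=-1.0000 Bond=72.8261
(2,1): Delta=-1.0000 Bond=72.8261
(2,2): Delta=-0.7870 Bond=61.9753
V0=19.8635

Risk-neutral probability p* = (R−d)/(u−d) = (1.15−0.88)/(1.36−0.88) = 0.5625.
Terminal payoffs: V(3,0)=59.2170, V(3,1)=45.8354, V(3,2)=25.1547, V(3,3)=0.0000
Node (2,0) S=27.8784: V=(p*·45.8354+(1−p*)·59.2170)/1.15=44.9477; Δ=(45.8354−59.2170)/(37.9146−24.5330)=-1.0000; B=V−Δ·S=72.8261
Node (2,1) S=43.0848: V=(p*·25.1547+(1−p*)·45.8354)/1.15=29.7413; Δ=(25.1547−45.8354)/(58.5953−37.9146)=-1.0000; B=V−Δ·S=72.8261
Node (2,2) S=66.5856: V=(p*·0.0000+(1−p*)·25.1547)/1.15=9.5697; Δ=(0.0000−25.1547)/(90.5564−58.5953)=-0.7870; B=V−Δ·S=61.9753
Node (1,0) S=31.6800: V=(p*·29.7413+(1−p*)·44.9477)/1.15=31.6470; Δ=(29.7413−44.9477)/(43.0848−27.8784)=-1.0000; B=V−Δ·S=63.3270
Node (1,1) S=48.9600: V=(p*·9.5697+(1−p*)·29.7413)/1.15=15.9955; Δ=(9.5697−29.7413)/(66.5856−43.0848)=-0.8583; B=V−Δ·S=58.0196
Node (0,0) S=36.0000: V=(p*·15.9955+(1−p*)·31.6470)/1.15=19.8635; Δ=(15.9955−31.6470)/(48.9600−31.6800)=-0.9058; B=V−Δ·S=52.4709
Root portfolio cost Δ·36+B reproduces V0=19.8635.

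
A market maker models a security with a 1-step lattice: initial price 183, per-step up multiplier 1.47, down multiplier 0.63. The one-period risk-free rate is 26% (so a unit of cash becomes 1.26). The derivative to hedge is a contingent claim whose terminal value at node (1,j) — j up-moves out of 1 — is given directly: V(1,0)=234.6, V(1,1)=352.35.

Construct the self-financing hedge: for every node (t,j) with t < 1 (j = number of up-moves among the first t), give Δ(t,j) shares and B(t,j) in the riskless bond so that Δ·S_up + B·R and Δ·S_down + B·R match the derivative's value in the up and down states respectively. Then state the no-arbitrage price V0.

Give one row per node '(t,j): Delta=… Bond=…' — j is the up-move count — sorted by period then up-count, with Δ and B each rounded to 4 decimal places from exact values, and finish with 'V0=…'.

(0,0): Delta=0.7660 Bond=116.1012
V0=256.2798

No-arbitrage ⇒ martingale measure with p* = (R−d)/(u−d) = 0.7500.
Terminal payoffs: V(1,0)=234.6000, V(1,1)=352.3500
(0,0): S=183.0000. Δ = (V_up−V_dn)/(S_up−S_dn) = (352.3500−234.6000)/(269.0100−115.2900) = 0.7660. V = [p*·352.3500 + (1−p*)·234.6000]/1.26 = 256.2798. B = V − Δ·S = 116.1012.
Self-financing check: at every node Δ·S+B equals the discounted successor values.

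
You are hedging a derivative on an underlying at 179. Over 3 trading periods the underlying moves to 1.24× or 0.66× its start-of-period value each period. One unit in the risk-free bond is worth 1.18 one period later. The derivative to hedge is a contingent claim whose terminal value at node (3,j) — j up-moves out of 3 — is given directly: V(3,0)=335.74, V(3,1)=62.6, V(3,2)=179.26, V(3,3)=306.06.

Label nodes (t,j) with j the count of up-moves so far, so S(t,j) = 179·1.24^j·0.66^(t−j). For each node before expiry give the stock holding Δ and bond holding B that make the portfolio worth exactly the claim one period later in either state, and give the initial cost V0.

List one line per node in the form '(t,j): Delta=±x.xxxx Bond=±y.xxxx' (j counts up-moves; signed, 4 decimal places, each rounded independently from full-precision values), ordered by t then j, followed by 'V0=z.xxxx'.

(0,0): Delta=0.8345 Bond=13.3996
(1,0): Delta=0.9441 Bond=2.8662
(1,1): Delta=0.8278 Bond=17.3052
(2,0): Delta=-6.0397 Bond=547.9275
(2,1): Delta=1.3730 Bond=-59.4500
(2,2): Delta=0.7943 Bond=29.6359
V0=162.7808

Risk-neutral probability p* = (R−d)/(u−d) = (1.18−0.66)/(1.24−0.66) = 0.8966.
Terminal values V(3,·): V(3,0)=335.7400, V(3,1)=62.6000, V(3,2)=179.2600, V(3,3)=306.0600
  t=2,j=0: stock 77.9724 → up 96.6858 (V=62.6000), down 51.4618 (V=335.7400). Price 76.9965; hedge Δ=-6.0397, bond B=547.9275.
  t=2,j=1: stock 146.4936 → up 181.6521 (V=179.2600), down 96.6858 (V=62.6000). Price 141.6879; hedge Δ=1.3730, bond B=-59.4500.
  t=2,j=2: stock 275.2304 → up 341.2857 (V=306.0600), down 181.6521 (V=179.2600). Price 248.2566; hedge Δ=0.7943, bond B=29.6359.
  t=1,j=0: stock 118.1400 → up 146.4936 (V=141.6879), down 77.9724 (V=76.9965). Price 114.4031; hedge Δ=0.9441, bond B=2.8662.
  t=1,j=1: stock 221.9600 → up 275.2304 (V=248.2566), down 146.4936 (V=141.6879). Price 201.0443; hedge Δ=0.8278, bond B=17.3052.
  t=0,j=0: stock 179.0000 → up 221.9600 (V=201.0443), down 118.1400 (V=114.4031). Price 162.7808; hedge Δ=0.8345, bond B=13.3996.
Self-financing check: at every node Δ·S+B equals the discounted successor values.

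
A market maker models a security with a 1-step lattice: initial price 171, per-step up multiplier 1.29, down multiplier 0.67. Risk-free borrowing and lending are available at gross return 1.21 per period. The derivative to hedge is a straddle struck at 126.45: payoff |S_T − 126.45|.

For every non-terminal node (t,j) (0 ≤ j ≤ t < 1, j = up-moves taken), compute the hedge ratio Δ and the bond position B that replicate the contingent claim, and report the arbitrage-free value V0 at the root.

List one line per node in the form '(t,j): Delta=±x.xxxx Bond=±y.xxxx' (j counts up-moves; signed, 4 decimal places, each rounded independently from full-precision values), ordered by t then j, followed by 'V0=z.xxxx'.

Since d<R<u, set p* = (R−d)/(u−d) = 0.8710; price each node as the discounted p*-expectation of its children.
At expiry t=1: V(1,0)=11.8800, V(1,1)=94.1400
(0,0): S=171.0000. Δ = (V_up−V_dn)/(S_up−S_dn) = (94.1400−11.8800)/(220.5900−114.5700) = 0.7759. V = [p*·94.1400 + (1−p*)·11.8800]/1.21 = 69.0296. B = V − Δ·S = -63.6478.
Check: Δ(0,0)·S0 + B(0,0) = 69.0296 = V0.

(0,0): Delta=0.7759 Bond=-63.6478
V0=69.0296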